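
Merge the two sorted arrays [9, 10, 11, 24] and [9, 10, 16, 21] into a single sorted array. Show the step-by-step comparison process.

Merging process:

Compare 9 vs 9: take 9 from left. Merged: [9]
Compare 10 vs 9: take 9 from right. Merged: [9, 9]
Compare 10 vs 10: take 10 from left. Merged: [9, 9, 10]
Compare 11 vs 10: take 10 from right. Merged: [9, 9, 10, 10]
Compare 11 vs 16: take 11 from left. Merged: [9, 9, 10, 10, 11]
Compare 24 vs 16: take 16 from right. Merged: [9, 9, 10, 10, 11, 16]
Compare 24 vs 21: take 21 from right. Merged: [9, 9, 10, 10, 11, 16, 21]
Append remaining from left: [24]. Merged: [9, 9, 10, 10, 11, 16, 21, 24]

Final merged array: [9, 9, 10, 10, 11, 16, 21, 24]
Total comparisons: 7

The merged array is [9, 9, 10, 10, 11, 16, 21, 24], requiring 7 comparisons. The merge step runs in O(n) time where n is the total number of elements.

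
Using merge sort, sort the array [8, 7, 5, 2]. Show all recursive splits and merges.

Merge sort trace:

Split: [8, 7, 5, 2] -> [8, 7] and [5, 2]
  Split: [8, 7] -> [8] and [7]
  Merge: [8] + [7] -> [7, 8]
  Split: [5, 2] -> [5] and [2]
  Merge: [5] + [2] -> [2, 5]
Merge: [7, 8] + [2, 5] -> [2, 5, 7, 8]

Final sorted array: [2, 5, 7, 8]

The merge sort proceeds by recursively splitting the array and merging sorted halves.
After all merges, the sorted array is [2, 5, 7, 8].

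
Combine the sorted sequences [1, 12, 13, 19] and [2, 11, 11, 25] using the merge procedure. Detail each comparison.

Merging process:

Compare 1 vs 2: take 1 from left. Merged: [1]
Compare 12 vs 2: take 2 from right. Merged: [1, 2]
Compare 12 vs 11: take 11 from right. Merged: [1, 2, 11]
Compare 12 vs 11: take 11 from right. Merged: [1, 2, 11, 11]
Compare 12 vs 25: take 12 from left. Merged: [1, 2, 11, 11, 12]
Compare 13 vs 25: take 13 from left. Merged: [1, 2, 11, 11, 12, 13]
Compare 19 vs 25: take 19 from left. Merged: [1, 2, 11, 11, 12, 13, 19]
Append remaining from right: [25]. Merged: [1, 2, 11, 11, 12, 13, 19, 25]

Final merged array: [1, 2, 11, 11, 12, 13, 19, 25]
Total comparisons: 7

The merged array is [1, 2, 11, 11, 12, 13, 19, 25], requiring 7 comparisons. The merge step runs in O(n) time where n is the total number of elements.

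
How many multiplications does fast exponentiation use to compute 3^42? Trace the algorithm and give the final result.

Computing 3^42 by squaring (build up from 3^1; each line after the first costs one multiplication):

3^1 = 3
3^2 = (3^1)^2 = 3^2 = 9
3^4 = (3^2)^2 = 9^2 = 81
3^5 = 3 * 3^4 = 3 * 81 = 243
3^10 = (3^5)^2 = 243^2 = 59049
3^20 = (3^10)^2 = 59049^2 = 3486784401
3^21 = 3 * 3^20 = 3 * 3486784401 = 10460353203
3^42 = (3^21)^2 = 10460353203^2 = 109418989131512359209

Result: 109418989131512359209
Multiplications needed: 7 (7 lines after 3^1)

3^42 = 109418989131512359209. Using exponentiation by squaring, this requires 7 multiplications. The key idea: if the exponent is even, square the half-power; if odd, multiply by the base once.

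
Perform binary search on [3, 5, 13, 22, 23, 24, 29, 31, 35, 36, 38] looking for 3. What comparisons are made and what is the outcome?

Binary search for 3 in [3, 5, 13, 22, 23, 24, 29, 31, 35, 36, 38]:

lo=0, hi=10, mid=5, arr[mid]=24 -> 24 > 3, search left half
lo=0, hi=4, mid=2, arr[mid]=13 -> 13 > 3, search left half
lo=0, hi=1, mid=0, arr[mid]=3 -> Found target at index 0!

Binary search finds 3 at index 0 after 3 comparisons. The search repeatedly halves the search space by comparing with the middle element.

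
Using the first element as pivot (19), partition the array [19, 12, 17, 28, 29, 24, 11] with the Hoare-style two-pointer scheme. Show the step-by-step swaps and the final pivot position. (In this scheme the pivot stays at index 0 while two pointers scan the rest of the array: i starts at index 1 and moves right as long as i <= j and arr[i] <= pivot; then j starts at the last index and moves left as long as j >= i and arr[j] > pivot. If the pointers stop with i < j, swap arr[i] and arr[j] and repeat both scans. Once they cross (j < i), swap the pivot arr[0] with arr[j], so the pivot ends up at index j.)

Hoare-style two-pointer partition with pivot = 19:

Initial array: [19, 12, 17, 28, 29, 24, 11]

Pointers start at i = 1, j = 6.
i stops at index 3 (arr[3]=28 > 19), j stops at index 6 (arr[6]=11 <= 19): swap arr[3] and arr[6], array becomes [19, 12, 17, 11, 29, 24, 28]
i ends at 4, j ends at 3: the pointers have crossed (j < i), so scanning stops.

Swap pivot arr[0] with arr[3] to place pivot at position 3: [11, 12, 17, 19, 29, 24, 28]
Pivot position: 3

After partitioning with pivot 19, the array becomes [11, 12, 17, 19, 29, 24, 28]. The pivot is placed at index 3. All elements to the left of the pivot are <= 19, and all elements to the right are > 19.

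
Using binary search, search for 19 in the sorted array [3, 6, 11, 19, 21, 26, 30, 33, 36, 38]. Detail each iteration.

Binary search for 19 in [3, 6, 11, 19, 21, 26, 30, 33, 36, 38]:

lo=0, hi=9, mid=4, arr[mid]=21 -> 21 > 19, search left half
lo=0, hi=3, mid=1, arr[mid]=6 -> 6 < 19, search right half
lo=2, hi=3, mid=2, arr[mid]=11 -> 11 < 19, search right half
lo=3, hi=3, mid=3, arr[mid]=19 -> Found target at index 3!

Binary search finds 19 at index 3 after 4 comparisons. The search repeatedly halves the search space by comparing with the middle element.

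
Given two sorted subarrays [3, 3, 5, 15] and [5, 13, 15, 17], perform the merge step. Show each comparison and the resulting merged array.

Merging process:

Compare 3 vs 5: take 3 from left. Merged: [3]
Compare 3 vs 5: take 3 from left. Merged: [3, 3]
Compare 5 vs 5: take 5 from left. Merged: [3, 3, 5]
Compare 15 vs 5: take 5 from right. Merged: [3, 3, 5, 5]
Compare 15 vs 13: take 13 from right. Merged: [3, 3, 5, 5, 13]
Compare 15 vs 15: take 15 from left. Merged: [3, 3, 5, 5, 13, 15]
Append remaining from right: [15, 17]. Merged: [3, 3, 5, 5, 13, 15, 15, 17]

Final merged array: [3, 3, 5, 5, 13, 15, 15, 17]
Total comparisons: 6

The merged array is [3, 3, 5, 5, 13, 15, 15, 17], requiring 6 comparisons. The merge step runs in O(n) time where n is the total number of elements.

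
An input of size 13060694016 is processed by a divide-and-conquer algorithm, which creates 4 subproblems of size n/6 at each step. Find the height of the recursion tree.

For divide and conquer with division factor 6:

Problem sizes at each level:
Level 0: 13060694016
Level 1: 2176782336
Level 2: 362797056
Level 3: 60466176
Level 4: 10077696
Level 5: 1679616
Level 6: 279936
Level 7: 46656
Level 8: 7776
Level 9: 1296
Level 10: 216
Level 11: 36
Level 12: 6
Level 13: 1

The root is level 0 and the size-1 base case is level 13 (the tree spans levels 0 through 13, i.e. 14 levels counting the root), so the depth is the number of divisions: log_6(13060694016) = 13

The recursion tree depth is log_6(13060694016) = 13. At each level, the problem size is divided by 6, so it takes 13 divisions to reduce to a base case of size 1. The algorithm makes 4 recursive calls at each level.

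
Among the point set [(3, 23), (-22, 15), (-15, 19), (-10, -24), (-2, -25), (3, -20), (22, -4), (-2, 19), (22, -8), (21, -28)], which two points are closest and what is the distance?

Computing all pairwise distances among 10 points:

d((3, 23), (-22, 15)) = 26.2488
d((3, 23), (-15, 19)) = 18.4391
d((3, 23), (-10, -24)) = 48.7647
d((3, 23), (-2, -25)) = 48.2597
d((3, 23), (3, -20)) = 43.0
d((3, 23), (22, -4)) = 33.0151
d((3, 23), (-2, 19)) = 6.4031
d((3, 23), (22, -8)) = 36.3593
d((3, 23), (21, -28)) = 54.0833
d((-22, 15), (-15, 19)) = 8.0623
d((-22, 15), (-10, -24)) = 40.8044
d((-22, 15), (-2, -25)) = 44.7214
d((-22, 15), (3, -20)) = 43.0116
d((-22, 15), (22, -4)) = 47.927
d((-22, 15), (-2, 19)) = 20.3961
d((-22, 15), (22, -8)) = 49.6488
d((-22, 15), (21, -28)) = 60.8112
d((-15, 19), (-10, -24)) = 43.2897
d((-15, 19), (-2, -25)) = 45.8803
d((-15, 19), (3, -20)) = 42.9535
d((-15, 19), (22, -4)) = 43.566
d((-15, 19), (-2, 19)) = 13.0
d((-15, 19), (22, -8)) = 45.8039
d((-15, 19), (21, -28)) = 59.203
d((-10, -24), (-2, -25)) = 8.0623
d((-10, -24), (3, -20)) = 13.6015
d((-10, -24), (22, -4)) = 37.7359
d((-10, -24), (-2, 19)) = 43.7379
d((-10, -24), (22, -8)) = 35.7771
d((-10, -24), (21, -28)) = 31.257
d((-2, -25), (3, -20)) = 7.0711
d((-2, -25), (22, -4)) = 31.8904
d((-2, -25), (-2, 19)) = 44.0
d((-2, -25), (22, -8)) = 29.4109
d((-2, -25), (21, -28)) = 23.1948
d((3, -20), (22, -4)) = 24.8395
d((3, -20), (-2, 19)) = 39.3192
d((3, -20), (22, -8)) = 22.4722
d((3, -20), (21, -28)) = 19.6977
d((22, -4), (-2, 19)) = 33.2415
d((22, -4), (22, -8)) = 4.0 <-- minimum
d((22, -4), (21, -28)) = 24.0208
d((-2, 19), (22, -8)) = 36.1248
d((-2, 19), (21, -28)) = 52.3259
d((22, -8), (21, -28)) = 20.025

Closest pair: (22, -4) and (22, -8) with distance 4.0

The closest pair is (22, -4) and (22, -8) with Euclidean distance 4.0. For 10 points, brute-force pairwise comparison is shown above. For large n, the divide-and-conquer algorithm (sort by x, recurse on halves, check the dividing strip) achieves O(n log n).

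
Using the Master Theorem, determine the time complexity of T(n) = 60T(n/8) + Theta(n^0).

Master Theorem for T(n) = 60T(n/8) + O(n^0):

a = 60, b = 8, c = 0
log_b(a) = log_8(60) = 1.9690

Case 1: c = 0 < log_8(60) = 1.9690
T(n) = O(n^(log_8 60))

For T(n) = 60T(n/8) + O(n^0): log_8(60) = 1.9690. This is Case 1 of the Master Theorem (c < log_b(a), work dominated by leaves), giving O(n^(log_8 60)).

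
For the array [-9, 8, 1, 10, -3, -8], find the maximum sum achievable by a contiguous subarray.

Using Kadane's algorithm on [-9, 8, 1, 10, -3, -8]:

Scanning through the array:
Position 1 (value 8): max_ending_here = 8, max_so_far = 8
Position 2 (value 1): max_ending_here = 9, max_so_far = 9
Position 3 (value 10): max_ending_here = 19, max_so_far = 19
Position 4 (value -3): max_ending_here = 16, max_so_far = 19
Position 5 (value -8): max_ending_here = 8, max_so_far = 19

Maximum subarray: [8, 1, 10]
Maximum sum: 19

The maximum subarray is [8, 1, 10] with sum 19. This subarray runs from index 1 to index 3.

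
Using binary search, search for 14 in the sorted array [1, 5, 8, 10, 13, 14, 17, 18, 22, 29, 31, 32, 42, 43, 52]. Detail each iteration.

Binary search for 14 in [1, 5, 8, 10, 13, 14, 17, 18, 22, 29, 31, 32, 42, 43, 52]:

lo=0, hi=14, mid=7, arr[mid]=18 -> 18 > 14, search left half
lo=0, hi=6, mid=3, arr[mid]=10 -> 10 < 14, search right half
lo=4, hi=6, mid=5, arr[mid]=14 -> Found target at index 5!

Binary search finds 14 at index 5 after 3 comparisons. The search repeatedly halves the search space by comparing with the middle element.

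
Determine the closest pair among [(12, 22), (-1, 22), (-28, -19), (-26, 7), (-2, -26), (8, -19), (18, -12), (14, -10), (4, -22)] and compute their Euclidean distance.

Computing all pairwise distances among 9 points:

d((12, 22), (-1, 22)) = 13.0
d((12, 22), (-28, -19)) = 57.28
d((12, 22), (-26, 7)) = 40.8534
d((12, 22), (-2, -26)) = 50.0
d((12, 22), (8, -19)) = 41.1947
d((12, 22), (18, -12)) = 34.5254
d((12, 22), (14, -10)) = 32.0624
d((12, 22), (4, -22)) = 44.7214
d((-1, 22), (-28, -19)) = 49.0918
d((-1, 22), (-26, 7)) = 29.1548
d((-1, 22), (-2, -26)) = 48.0104
d((-1, 22), (8, -19)) = 41.9762
d((-1, 22), (18, -12)) = 38.9487
d((-1, 22), (14, -10)) = 35.3412
d((-1, 22), (4, -22)) = 44.2832
d((-28, -19), (-26, 7)) = 26.0768
d((-28, -19), (-2, -26)) = 26.9258
d((-28, -19), (8, -19)) = 36.0
d((-28, -19), (18, -12)) = 46.5296
d((-28, -19), (14, -10)) = 42.9535
d((-28, -19), (4, -22)) = 32.1403
d((-26, 7), (-2, -26)) = 40.8044
d((-26, 7), (8, -19)) = 42.8019
d((-26, 7), (18, -12)) = 47.927
d((-26, 7), (14, -10)) = 43.4626
d((-26, 7), (4, -22)) = 41.7253
d((-2, -26), (8, -19)) = 12.2066
d((-2, -26), (18, -12)) = 24.4131
d((-2, -26), (14, -10)) = 22.6274
d((-2, -26), (4, -22)) = 7.2111
d((8, -19), (18, -12)) = 12.2066
d((8, -19), (14, -10)) = 10.8167
d((8, -19), (4, -22)) = 5.0
d((18, -12), (14, -10)) = 4.4721 <-- minimum
d((18, -12), (4, -22)) = 17.2047
d((14, -10), (4, -22)) = 15.6205

Closest pair: (18, -12) and (14, -10) with distance 4.4721

The closest pair is (18, -12) and (14, -10) with Euclidean distance 4.4721. For 9 points, brute-force pairwise comparison is shown above. For large n, the divide-and-conquer algorithm (sort by x, recurse on halves, check the dividing strip) achieves O(n log n).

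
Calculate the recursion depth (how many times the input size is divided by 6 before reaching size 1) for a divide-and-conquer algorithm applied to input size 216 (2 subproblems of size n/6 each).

For divide and conquer with division factor 6:

Problem sizes at each level:
Level 0: 216
Level 1: 36
Level 2: 6
Level 3: 1

The root is level 0 and the size-1 base case is level 3 (the tree spans levels 0 through 3, i.e. 4 levels counting the root), so the depth is the number of divisions: log_6(216) = 3

The recursion tree depth is log_6(216) = 3. At each level, the problem size is divided by 6, so it takes 3 divisions to reduce to a base case of size 1. The algorithm makes 2 recursive calls at each level.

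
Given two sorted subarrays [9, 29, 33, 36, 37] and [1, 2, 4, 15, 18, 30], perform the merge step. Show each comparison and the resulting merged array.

Merging process:

Compare 9 vs 1: take 1 from right. Merged: [1]
Compare 9 vs 2: take 2 from right. Merged: [1, 2]
Compare 9 vs 4: take 4 from right. Merged: [1, 2, 4]
Compare 9 vs 15: take 9 from left. Merged: [1, 2, 4, 9]
Compare 29 vs 15: take 15 from right. Merged: [1, 2, 4, 9, 15]
Compare 29 vs 18: take 18 from right. Merged: [1, 2, 4, 9, 15, 18]
Compare 29 vs 30: take 29 from left. Merged: [1, 2, 4, 9, 15, 18, 29]
Compare 33 vs 30: take 30 from right. Merged: [1, 2, 4, 9, 15, 18, 29, 30]
Append remaining from left: [33, 36, 37]. Merged: [1, 2, 4, 9, 15, 18, 29, 30, 33, 36, 37]

Final merged array: [1, 2, 4, 9, 15, 18, 29, 30, 33, 36, 37]
Total comparisons: 8

The merged array is [1, 2, 4, 9, 15, 18, 29, 30, 33, 36, 37], requiring 8 comparisons. The merge step runs in O(n) time where n is the total number of elements.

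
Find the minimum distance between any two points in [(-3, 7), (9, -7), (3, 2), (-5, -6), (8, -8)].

Computing all pairwise distances among 5 points:

d((-3, 7), (9, -7)) = 18.4391
d((-3, 7), (3, 2)) = 7.8102
d((-3, 7), (-5, -6)) = 13.1529
d((-3, 7), (8, -8)) = 18.6011
d((9, -7), (3, 2)) = 10.8167
d((9, -7), (-5, -6)) = 14.0357
d((9, -7), (8, -8)) = 1.4142 <-- minimum
d((3, 2), (-5, -6)) = 11.3137
d((3, 2), (8, -8)) = 11.1803
d((-5, -6), (8, -8)) = 13.1529

Closest pair: (9, -7) and (8, -8) with distance 1.4142

The closest pair is (9, -7) and (8, -8) with Euclidean distance 1.4142. For 5 points, brute-force pairwise comparison is shown above. For large n, the divide-and-conquer algorithm (sort by x, recurse on halves, check the dividing strip) achieves O(n log n).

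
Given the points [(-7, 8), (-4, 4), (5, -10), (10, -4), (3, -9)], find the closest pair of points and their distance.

Computing all pairwise distances among 5 points:

d((-7, 8), (-4, 4)) = 5.0
d((-7, 8), (5, -10)) = 21.6333
d((-7, 8), (10, -4)) = 20.8087
d((-7, 8), (3, -9)) = 19.7231
d((-4, 4), (5, -10)) = 16.6433
d((-4, 4), (10, -4)) = 16.1245
d((-4, 4), (3, -9)) = 14.7648
d((5, -10), (10, -4)) = 7.8102
d((5, -10), (3, -9)) = 2.2361 <-- minimum
d((10, -4), (3, -9)) = 8.6023

Closest pair: (5, -10) and (3, -9) with distance 2.2361

The closest pair is (5, -10) and (3, -9) with Euclidean distance 2.2361. For 5 points, brute-force pairwise comparison is shown above. For large n, the divide-and-conquer algorithm (sort by x, recurse on halves, check the dividing strip) achieves O(n log n).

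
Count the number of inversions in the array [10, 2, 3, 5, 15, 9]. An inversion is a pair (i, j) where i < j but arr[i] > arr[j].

Finding inversions in [10, 2, 3, 5, 15, 9]:

(0, 1): arr[0]=10 > arr[1]=2
(0, 2): arr[0]=10 > arr[2]=3
(0, 3): arr[0]=10 > arr[3]=5
(0, 5): arr[0]=10 > arr[5]=9
(4, 5): arr[4]=15 > arr[5]=9

Total inversions: 5

The array has 5 inversion(s): (0,1), (0,2), (0,3), (0,5), (4,5). Each pair (i,j) satisfies i < j and arr[i] > arr[j].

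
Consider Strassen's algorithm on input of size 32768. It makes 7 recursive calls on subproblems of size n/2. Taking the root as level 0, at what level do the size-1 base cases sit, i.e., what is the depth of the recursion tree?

For divide and conquer with division factor 2:

Problem sizes at each level:
Level 0: 32768
Level 1: 16384
Level 2: 8192
Level 3: 4096
Level 4: 2048
Level 5: 1024
Level 6: 512
Level 7: 256
Level 8: 128
Level 9: 64
Level 10: 32
Level 11: 16
Level 12: 8
Level 13: 4
Level 14: 2
Level 15: 1

The root is level 0 and the size-1 base case is level 15 (the tree spans levels 0 through 15, i.e. 16 levels counting the root), so the depth is the number of divisions: log_2(32768) = 15

The recursion tree depth is log_2(32768) = 15. At each level, the problem size is divided by 2, so it takes 15 divisions to reduce to a base case of size 1. The algorithm makes 7 recursive calls at each level.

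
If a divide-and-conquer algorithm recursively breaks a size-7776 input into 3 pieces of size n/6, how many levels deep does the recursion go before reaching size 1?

For divide and conquer with division factor 6:

Problem sizes at each level:
Level 0: 7776
Level 1: 1296
Level 2: 216
Level 3: 36
Level 4: 6
Level 5: 1

The root is level 0 and the size-1 base case is level 5 (the tree spans levels 0 through 5, i.e. 6 levels counting the root), so the depth is the number of divisions: log_6(7776) = 5

The recursion tree depth is log_6(7776) = 5. At each level, the problem size is divided by 6, so it takes 5 divisions to reduce to a base case of size 1. The algorithm makes 3 recursive calls at each level.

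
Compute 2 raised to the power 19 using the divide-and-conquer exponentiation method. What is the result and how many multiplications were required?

Computing 2^19 by squaring (build up from 2^1; each line after the first costs one multiplication):

2^1 = 2
2^2 = (2^1)^2 = 2^2 = 4
2^4 = (2^2)^2 = 4^2 = 16
2^8 = (2^4)^2 = 16^2 = 256
2^9 = 2 * 2^8 = 2 * 256 = 512
2^18 = (2^9)^2 = 512^2 = 262144
2^19 = 2 * 2^18 = 2 * 262144 = 524288

Result: 524288
Multiplications needed: 6 (6 lines after 2^1)

2^19 = 524288. Using exponentiation by squaring, this requires 6 multiplications. The key idea: if the exponent is even, square the half-power; if odd, multiply by the base once.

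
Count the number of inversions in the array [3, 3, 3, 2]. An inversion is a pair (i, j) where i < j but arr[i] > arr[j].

Finding inversions in [3, 3, 3, 2]:

(0, 3): arr[0]=3 > arr[3]=2
(1, 3): arr[1]=3 > arr[3]=2
(2, 3): arr[2]=3 > arr[3]=2

Total inversions: 3

The array has 3 inversion(s): (0,3), (1,3), (2,3). Each pair (i,j) satisfies i < j and arr[i] > arr[j].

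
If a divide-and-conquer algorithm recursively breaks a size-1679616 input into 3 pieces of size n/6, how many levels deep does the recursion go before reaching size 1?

For divide and conquer with division factor 6:

Problem sizes at each level:
Level 0: 1679616
Level 1: 279936
Level 2: 46656
Level 3: 7776
Level 4: 1296
Level 5: 216
Level 6: 36
Level 7: 6
Level 8: 1

The root is level 0 and the size-1 base case is level 8 (the tree spans levels 0 through 8, i.e. 9 levels counting the root), so the depth is the number of divisions: log_6(1679616) = 8

The recursion tree depth is log_6(1679616) = 8. At each level, the problem size is divided by 6, so it takes 8 divisions to reduce to a base case of size 1. The algorithm makes 3 recursive calls at each level.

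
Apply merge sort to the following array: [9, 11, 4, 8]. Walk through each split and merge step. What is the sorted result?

Merge sort trace:

Split: [9, 11, 4, 8] -> [9, 11] and [4, 8]
  Split: [9, 11] -> [9] and [11]
  Merge: [9] + [11] -> [9, 11]
  Split: [4, 8] -> [4] and [8]
  Merge: [4] + [8] -> [4, 8]
Merge: [9, 11] + [4, 8] -> [4, 8, 9, 11]

Final sorted array: [4, 8, 9, 11]

The merge sort proceeds by recursively splitting the array and merging sorted halves.
After all merges, the sorted array is [4, 8, 9, 11].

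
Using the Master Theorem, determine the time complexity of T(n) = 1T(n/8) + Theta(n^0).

Master Theorem for T(n) = 1T(n/8) + O(n^0):

a = 1, b = 8, c = 0
log_b(a) = log_8(1) = 0.0000

Case 2: c = 0 = log_8(1) = 0.0000
T(n) = O(n^0 log n) = O(log n)

For T(n) = 1T(n/8) + O(n^0): log_8(1) = 0.0000. This is Case 2 of the Master Theorem (c = log_b(a), equal work at all levels), giving O(log n).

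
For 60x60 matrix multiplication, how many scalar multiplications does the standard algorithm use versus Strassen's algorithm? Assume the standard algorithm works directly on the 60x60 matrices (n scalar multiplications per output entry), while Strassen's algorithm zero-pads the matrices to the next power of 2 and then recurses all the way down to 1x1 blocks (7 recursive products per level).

Matrix multiplication for 60x60 matrices:

Strassen's algorithm requires power-of-2 dimensions. Pad 60x60 to 64x64 (next power of 2).

Standard algorithm: 60^3 = 216000 multiplications
Strassen's algorithm: 7^(log2(64)) = 7^6 = 117649 multiplications
Savings: 216000 - 117649 = 98351 multiplications

Standard: 216000 multiplications (60^3). Strassen: 117649 multiplications (7^6, after padding to 64x64). Strassen reduces 8 recursive multiplications to 7 at each level.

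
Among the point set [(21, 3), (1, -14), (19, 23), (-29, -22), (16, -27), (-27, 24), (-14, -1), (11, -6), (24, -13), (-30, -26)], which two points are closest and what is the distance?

Computing all pairwise distances among 10 points:

d((21, 3), (1, -14)) = 26.2488
d((21, 3), (19, 23)) = 20.0998
d((21, 3), (-29, -22)) = 55.9017
d((21, 3), (16, -27)) = 30.4138
d((21, 3), (-27, 24)) = 52.3927
d((21, 3), (-14, -1)) = 35.2278
d((21, 3), (11, -6)) = 13.4536
d((21, 3), (24, -13)) = 16.2788
d((21, 3), (-30, -26)) = 58.6686
d((1, -14), (19, 23)) = 41.1461
d((1, -14), (-29, -22)) = 31.0483
d((1, -14), (16, -27)) = 19.8494
d((1, -14), (-27, 24)) = 47.2017
d((1, -14), (-14, -1)) = 19.8494
d((1, -14), (11, -6)) = 12.8062
d((1, -14), (24, -13)) = 23.0217
d((1, -14), (-30, -26)) = 33.2415
d((19, 23), (-29, -22)) = 65.7951
d((19, 23), (16, -27)) = 50.0899
d((19, 23), (-27, 24)) = 46.0109
d((19, 23), (-14, -1)) = 40.8044
d((19, 23), (11, -6)) = 30.0832
d((19, 23), (24, -13)) = 36.3456
d((19, 23), (-30, -26)) = 69.2965
d((-29, -22), (16, -27)) = 45.2769
d((-29, -22), (-27, 24)) = 46.0435
d((-29, -22), (-14, -1)) = 25.807
d((-29, -22), (11, -6)) = 43.0813
d((-29, -22), (24, -13)) = 53.7587
d((-29, -22), (-30, -26)) = 4.1231 <-- minimum
d((16, -27), (-27, 24)) = 66.7083
d((16, -27), (-14, -1)) = 39.6989
d((16, -27), (11, -6)) = 21.587
d((16, -27), (24, -13)) = 16.1245
d((16, -27), (-30, -26)) = 46.0109
d((-27, 24), (-14, -1)) = 28.178
d((-27, 24), (11, -6)) = 48.4149
d((-27, 24), (24, -13)) = 63.0079
d((-27, 24), (-30, -26)) = 50.0899
d((-14, -1), (11, -6)) = 25.4951
d((-14, -1), (24, -13)) = 39.8497
d((-14, -1), (-30, -26)) = 29.6816
d((11, -6), (24, -13)) = 14.7648
d((11, -6), (-30, -26)) = 45.618
d((24, -13), (-30, -26)) = 55.5428

Closest pair: (-29, -22) and (-30, -26) with distance 4.1231

The closest pair is (-29, -22) and (-30, -26) with Euclidean distance 4.1231. For 10 points, brute-force pairwise comparison is shown above. For large n, the divide-and-conquer algorithm (sort by x, recurse on halves, check the dividing strip) achieves O(n log n).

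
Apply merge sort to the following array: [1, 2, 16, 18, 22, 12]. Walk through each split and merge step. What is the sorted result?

Merge sort trace:

Split: [1, 2, 16, 18, 22, 12] -> [1, 2, 16] and [18, 22, 12]
  Split: [1, 2, 16] -> [1] and [2, 16]
    Split: [2, 16] -> [2] and [16]
    Merge: [2] + [16] -> [2, 16]
  Merge: [1] + [2, 16] -> [1, 2, 16]
  Split: [18, 22, 12] -> [18] and [22, 12]
    Split: [22, 12] -> [22] and [12]
    Merge: [22] + [12] -> [12, 22]
  Merge: [18] + [12, 22] -> [12, 18, 22]
Merge: [1, 2, 16] + [12, 18, 22] -> [1, 2, 12, 16, 18, 22]

Final sorted array: [1, 2, 12, 16, 18, 22]

The merge sort proceeds by recursively splitting the array and merging sorted halves.
After all merges, the sorted array is [1, 2, 12, 16, 18, 22].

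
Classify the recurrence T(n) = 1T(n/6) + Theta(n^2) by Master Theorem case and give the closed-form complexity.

Master Theorem for T(n) = 1T(n/6) + O(n^2):

a = 1, b = 6, c = 2
log_b(a) = log_6(1) = 0.0000

Case 3: c = 2 > log_6(1) = 0.0000
T(n) = O(n^2) = O(n^2)

For T(n) = 1T(n/6) + O(n^2): log_6(1) = 0.0000. This is Case 3 of the Master Theorem (c > log_b(a), work dominated by root), giving O(n^2).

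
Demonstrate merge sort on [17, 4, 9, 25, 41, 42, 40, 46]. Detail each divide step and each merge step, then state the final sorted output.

Merge sort trace:

Split: [17, 4, 9, 25, 41, 42, 40, 46] -> [17, 4, 9, 25] and [41, 42, 40, 46]
  Split: [17, 4, 9, 25] -> [17, 4] and [9, 25]
    Split: [17, 4] -> [17] and [4]
    Merge: [17] + [4] -> [4, 17]
    Split: [9, 25] -> [9] and [25]
    Merge: [9] + [25] -> [9, 25]
  Merge: [4, 17] + [9, 25] -> [4, 9, 17, 25]
  Split: [41, 42, 40, 46] -> [41, 42] and [40, 46]
    Split: [41, 42] -> [41] and [42]
    Merge: [41] + [42] -> [41, 42]
    Split: [40, 46] -> [40] and [46]
    Merge: [40] + [46] -> [40, 46]
  Merge: [41, 42] + [40, 46] -> [40, 41, 42, 46]
Merge: [4, 9, 17, 25] + [40, 41, 42, 46] -> [4, 9, 17, 25, 40, 41, 42, 46]

Final sorted array: [4, 9, 17, 25, 40, 41, 42, 46]

The merge sort proceeds by recursively splitting the array and merging sorted halves.
After all merges, the sorted array is [4, 9, 17, 25, 40, 41, 42, 46].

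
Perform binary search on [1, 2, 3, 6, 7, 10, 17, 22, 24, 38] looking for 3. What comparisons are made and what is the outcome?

Binary search for 3 in [1, 2, 3, 6, 7, 10, 17, 22, 24, 38]:

lo=0, hi=9, mid=4, arr[mid]=7 -> 7 > 3, search left half
lo=0, hi=3, mid=1, arr[mid]=2 -> 2 < 3, search right half
lo=2, hi=3, mid=2, arr[mid]=3 -> Found target at index 2!

Binary search finds 3 at index 2 after 3 comparisons. The search repeatedly halves the search space by comparing with the middle element.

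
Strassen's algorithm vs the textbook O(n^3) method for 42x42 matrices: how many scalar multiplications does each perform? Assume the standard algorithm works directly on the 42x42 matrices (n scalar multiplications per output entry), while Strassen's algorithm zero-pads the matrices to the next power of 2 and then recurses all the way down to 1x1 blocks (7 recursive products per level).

Matrix multiplication for 42x42 matrices:

Strassen's algorithm requires power-of-2 dimensions. Pad 42x42 to 64x64 (next power of 2).

Standard algorithm: 42^3 = 74088 multiplications
Strassen's algorithm: 7^(log2(64)) = 7^6 = 117649 multiplications
Difference: 74088 - 117649 = -43561 (Strassen uses MORE here due to padding overhead — for small or just-over-power-of-2 n, padding can outweigh the per-level savings)

Standard: 74088 multiplications (42^3). Strassen: 117649 multiplications (7^6, after padding to 64x64). Strassen reduces 8 recursive multiplications to 7 at each level.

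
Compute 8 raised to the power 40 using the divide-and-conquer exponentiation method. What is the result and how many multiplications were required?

Computing 8^40 by squaring (build up from 8^1; each line after the first costs one multiplication):

8^1 = 8
8^2 = (8^1)^2 = 8^2 = 64
8^4 = (8^2)^2 = 64^2 = 4096
8^5 = 8 * 8^4 = 8 * 4096 = 32768
8^10 = (8^5)^2 = 32768^2 = 1073741824
8^20 = (8^10)^2 = 1073741824^2 = 1152921504606846976
8^40 = (8^20)^2 = 1152921504606846976^2 = 1329227995784915872903807060280344576

Result: 1329227995784915872903807060280344576
Multiplications needed: 6 (6 lines after 8^1)

8^40 = 1329227995784915872903807060280344576. Using exponentiation by squaring, this requires 6 multiplications. The key idea: if the exponent is even, square the half-power; if odd, multiply by the base once.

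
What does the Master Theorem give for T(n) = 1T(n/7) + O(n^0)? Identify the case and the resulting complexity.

Master Theorem for T(n) = 1T(n/7) + O(n^0):

a = 1, b = 7, c = 0
log_b(a) = log_7(1) = 0.0000

Case 2: c = 0 = log_7(1) = 0.0000
T(n) = O(n^0 log n) = O(log n)

For T(n) = 1T(n/7) + O(n^0): log_7(1) = 0.0000. This is Case 2 of the Master Theorem (c = log_b(a), equal work at all levels), giving O(log n).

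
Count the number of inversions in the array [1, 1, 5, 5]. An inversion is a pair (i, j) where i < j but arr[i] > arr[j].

Finding inversions in [1, 1, 5, 5]:


Total inversions: 0

The array has 0 inversions. It is already sorted.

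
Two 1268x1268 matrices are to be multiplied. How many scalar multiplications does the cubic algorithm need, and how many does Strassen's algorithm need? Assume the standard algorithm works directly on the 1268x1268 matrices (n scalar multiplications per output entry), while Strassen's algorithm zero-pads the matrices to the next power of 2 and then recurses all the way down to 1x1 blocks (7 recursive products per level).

Matrix multiplication for 1268x1268 matrices:

Strassen's algorithm requires power-of-2 dimensions. Pad 1268x1268 to 2048x2048 (next power of 2).

Standard algorithm: 1268^3 = 2038720832 multiplications
Strassen's algorithm: 7^(log2(2048)) = 7^11 = 1977326743 multiplications
Savings: 2038720832 - 1977326743 = 61394089 multiplications

Standard: 2038720832 multiplications (1268^3). Strassen: 1977326743 multiplications (7^11, after padding to 2048x2048). Strassen reduces 8 recursive multiplications to 7 at each level.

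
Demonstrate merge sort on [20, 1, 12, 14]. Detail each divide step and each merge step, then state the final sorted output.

Merge sort trace:

Split: [20, 1, 12, 14] -> [20, 1] and [12, 14]
  Split: [20, 1] -> [20] and [1]
  Merge: [20] + [1] -> [1, 20]
  Split: [12, 14] -> [12] and [14]
  Merge: [12] + [14] -> [12, 14]
Merge: [1, 20] + [12, 14] -> [1, 12, 14, 20]

Final sorted array: [1, 12, 14, 20]

The merge sort proceeds by recursively splitting the array and merging sorted halves.
After all merges, the sorted array is [1, 12, 14, 20].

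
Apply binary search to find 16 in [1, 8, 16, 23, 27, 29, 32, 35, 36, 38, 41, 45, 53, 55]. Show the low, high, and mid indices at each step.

Binary search for 16 in [1, 8, 16, 23, 27, 29, 32, 35, 36, 38, 41, 45, 53, 55]:

lo=0, hi=13, mid=6, arr[mid]=32 -> 32 > 16, search left half
lo=0, hi=5, mid=2, arr[mid]=16 -> Found target at index 2!

Binary search finds 16 at index 2 after 2 comparisons. The search repeatedly halves the search space by comparing with the middle element.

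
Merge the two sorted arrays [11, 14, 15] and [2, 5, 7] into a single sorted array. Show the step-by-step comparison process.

Merging process:

Compare 11 vs 2: take 2 from right. Merged: [2]
Compare 11 vs 5: take 5 from right. Merged: [2, 5]
Compare 11 vs 7: take 7 from right. Merged: [2, 5, 7]
Append remaining from left: [11, 14, 15]. Merged: [2, 5, 7, 11, 14, 15]

Final merged array: [2, 5, 7, 11, 14, 15]
Total comparisons: 3

The merged array is [2, 5, 7, 11, 14, 15], requiring 3 comparisons. The merge step runs in O(n) time where n is the total number of elements.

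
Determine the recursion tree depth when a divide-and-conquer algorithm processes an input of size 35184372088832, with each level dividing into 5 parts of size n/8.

For divide and conquer with division factor 8:

Problem sizes at each level:
Level 0: 35184372088832
Level 1: 4398046511104
Level 2: 549755813888
Level 3: 68719476736
Level 4: 8589934592
Level 5: 1073741824
Level 6: 134217728
Level 7: 16777216
Level 8: 2097152
Level 9: 262144
Level 10: 32768
Level 11: 4096
Level 12: 512
Level 13: 64
Level 14: 8
Level 15: 1

The root is level 0 and the size-1 base case is level 15 (the tree spans levels 0 through 15, i.e. 16 levels counting the root), so the depth is the number of divisions: log_8(35184372088832) = 15

The recursion tree depth is log_8(35184372088832) = 15. At each level, the problem size is divided by 8, so it takes 15 divisions to reduce to a base case of size 1. The algorithm makes 5 recursive calls at each level.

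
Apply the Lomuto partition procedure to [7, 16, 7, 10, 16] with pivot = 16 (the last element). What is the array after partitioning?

Lomuto partition with pivot = 16:

Initial array: [7, 16, 7, 10, 16]

arr[0]=7 <= 16: swap with position 0, array becomes [7, 16, 7, 10, 16]
arr[1]=16 <= 16: swap with position 1, array becomes [7, 16, 7, 10, 16]
arr[2]=7 <= 16: swap with position 2, array becomes [7, 16, 7, 10, 16]
arr[3]=10 <= 16: swap with position 3, array becomes [7, 16, 7, 10, 16]

Place pivot at position 4: [7, 16, 7, 10, 16]
Pivot position: 4

After partitioning with pivot 16, the array becomes [7, 16, 7, 10, 16]. The pivot is placed at index 4. All elements to the left of the pivot are <= 16, and all elements to the right are > 16.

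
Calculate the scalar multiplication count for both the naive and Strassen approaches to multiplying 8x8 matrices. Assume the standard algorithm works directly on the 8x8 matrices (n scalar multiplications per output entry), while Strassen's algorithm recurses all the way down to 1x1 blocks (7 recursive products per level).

Matrix multiplication for 8x8 matrices:

Standard algorithm: 8^3 = 512 multiplications
Strassen's algorithm: 7^(log2(8)) = 7^3 = 343 multiplications
Savings: 512 - 343 = 169 multiplications

Standard: 512 multiplications (8^3). Strassen: 343 multiplications (7^3). Strassen reduces 8 recursive multiplications to 7 at each level.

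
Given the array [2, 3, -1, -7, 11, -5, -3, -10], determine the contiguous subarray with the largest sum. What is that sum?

Using Kadane's algorithm on [2, 3, -1, -7, 11, -5, -3, -10]:

Scanning through the array:
Position 1 (value 3): max_ending_here = 5, max_so_far = 5
Position 2 (value -1): max_ending_here = 4, max_so_far = 5
Position 3 (value -7): max_ending_here = -3, max_so_far = 5
Position 4 (value 11): max_ending_here = 11, max_so_far = 11
Position 5 (value -5): max_ending_here = 6, max_so_far = 11
Position 6 (value -3): max_ending_here = 3, max_so_far = 11
Position 7 (value -10): max_ending_here = -7, max_so_far = 11

Maximum subarray: [11]
Maximum sum: 11

The maximum subarray is [11] with sum 11. This subarray runs from index 4 to index 4.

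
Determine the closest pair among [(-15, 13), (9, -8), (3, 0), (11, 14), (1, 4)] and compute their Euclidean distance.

Computing all pairwise distances among 5 points:

d((-15, 13), (9, -8)) = 31.8904
d((-15, 13), (3, 0)) = 22.2036
d((-15, 13), (11, 14)) = 26.0192
d((-15, 13), (1, 4)) = 18.3576
d((9, -8), (3, 0)) = 10.0
d((9, -8), (11, 14)) = 22.0907
d((9, -8), (1, 4)) = 14.4222
d((3, 0), (11, 14)) = 16.1245
d((3, 0), (1, 4)) = 4.4721 <-- minimum
d((11, 14), (1, 4)) = 14.1421

Closest pair: (3, 0) and (1, 4) with distance 4.4721

The closest pair is (3, 0) and (1, 4) with Euclidean distance 4.4721. For 5 points, brute-force pairwise comparison is shown above. For large n, the divide-and-conquer algorithm (sort by x, recurse on halves, check the dividing strip) achieves O(n log n).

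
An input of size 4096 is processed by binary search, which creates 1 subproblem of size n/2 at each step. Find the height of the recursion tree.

For divide and conquer with division factor 2:

Problem sizes at each level:
Level 0: 4096
Level 1: 2048
Level 2: 1024
Level 3: 512
Level 4: 256
Level 5: 128
Level 6: 64
Level 7: 32
Level 8: 16
Level 9: 8
Level 10: 4
Level 11: 2
Level 12: 1

The root is level 0 and the size-1 base case is level 12 (the tree spans levels 0 through 12, i.e. 13 levels counting the root), so the depth is the number of divisions: log_2(4096) = 12

The recursion tree depth is log_2(4096) = 12. At each level, the problem size is divided by 2, so it takes 12 divisions to reduce to a base case of size 1. The algorithm makes 1 recursive call at each level.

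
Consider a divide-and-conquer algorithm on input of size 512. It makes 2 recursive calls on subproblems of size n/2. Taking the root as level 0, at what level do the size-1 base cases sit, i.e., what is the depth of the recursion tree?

For divide and conquer with division factor 2:

Problem sizes at each level:
Level 0: 512
Level 1: 256
Level 2: 128
Level 3: 64
Level 4: 32
Level 5: 16
Level 6: 8
Level 7: 4
Level 8: 2
Level 9: 1

The root is level 0 and the size-1 base case is level 9 (the tree spans levels 0 through 9, i.e. 10 levels counting the root), so the depth is the number of divisions: log_2(512) = 9

The recursion tree depth is log_2(512) = 9. At each level, the problem size is divided by 2, so it takes 9 divisions to reduce to a base case of size 1. The algorithm makes 2 recursive calls at each level.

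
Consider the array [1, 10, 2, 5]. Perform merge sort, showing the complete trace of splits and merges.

Merge sort trace:

Split: [1, 10, 2, 5] -> [1, 10] and [2, 5]
  Split: [1, 10] -> [1] and [10]
  Merge: [1] + [10] -> [1, 10]
  Split: [2, 5] -> [2] and [5]
  Merge: [2] + [5] -> [2, 5]
Merge: [1, 10] + [2, 5] -> [1, 2, 5, 10]

Final sorted array: [1, 2, 5, 10]

The merge sort proceeds by recursively splitting the array and merging sorted halves.
After all merges, the sorted array is [1, 2, 5, 10].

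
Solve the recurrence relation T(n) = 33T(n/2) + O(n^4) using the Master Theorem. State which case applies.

Master Theorem for T(n) = 33T(n/2) + O(n^4):

a = 33, b = 2, c = 4
log_b(a) = log_2(33) = 5.0444

Case 1: c = 4 < log_2(33) = 5.0444
T(n) = O(n^(log_2 33))

For T(n) = 33T(n/2) + O(n^4): log_2(33) = 5.0444. This is Case 1 of the Master Theorem (c < log_b(a), work dominated by leaves), giving O(n^(log_2 33)).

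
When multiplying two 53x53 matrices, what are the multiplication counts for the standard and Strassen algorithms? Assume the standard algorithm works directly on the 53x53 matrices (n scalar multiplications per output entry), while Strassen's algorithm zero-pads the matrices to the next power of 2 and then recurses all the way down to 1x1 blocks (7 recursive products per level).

Matrix multiplication for 53x53 matrices:

Strassen's algorithm requires power-of-2 dimensions. Pad 53x53 to 64x64 (next power of 2).

Standard algorithm: 53^3 = 148877 multiplications
Strassen's algorithm: 7^(log2(64)) = 7^6 = 117649 multiplications
Savings: 148877 - 117649 = 31228 multiplications

Standard: 148877 multiplications (53^3). Strassen: 117649 multiplications (7^6, after padding to 64x64). Strassen reduces 8 recursive multiplications to 7 at each level.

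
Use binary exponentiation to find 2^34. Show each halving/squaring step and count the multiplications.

Computing 2^34 by squaring (build up from 2^1; each line after the first costs one multiplication):

2^1 = 2
2^2 = (2^1)^2 = 2^2 = 4
2^4 = (2^2)^2 = 4^2 = 16
2^8 = (2^4)^2 = 16^2 = 256
2^16 = (2^8)^2 = 256^2 = 65536
2^17 = 2 * 2^16 = 2 * 65536 = 131072
2^34 = (2^17)^2 = 131072^2 = 17179869184

Result: 17179869184
Multiplications needed: 6 (6 lines after 2^1)

2^34 = 17179869184. Using exponentiation by squaring, this requires 6 multiplications. The key idea: if the exponent is even, square the half-power; if odd, multiply by the base once.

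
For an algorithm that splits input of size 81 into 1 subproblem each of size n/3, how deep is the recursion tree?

For divide and conquer with division factor 3:

Problem sizes at each level:
Level 0: 81
Level 1: 27
Level 2: 9
Level 3: 3
Level 4: 1

The root is level 0 and the size-1 base case is level 4 (the tree spans levels 0 through 4, i.e. 5 levels counting the root), so the depth is the number of divisions: log_3(81) = 4

The recursion tree depth is log_3(81) = 4. At each level, the problem size is divided by 3, so it takes 4 divisions to reduce to a base case of size 1. The algorithm makes 1 recursive call at each level.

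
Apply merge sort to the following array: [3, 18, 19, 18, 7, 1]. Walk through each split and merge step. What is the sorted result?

Merge sort trace:

Split: [3, 18, 19, 18, 7, 1] -> [3, 18, 19] and [18, 7, 1]
  Split: [3, 18, 19] -> [3] and [18, 19]
    Split: [18, 19] -> [18] and [19]
    Merge: [18] + [19] -> [18, 19]
  Merge: [3] + [18, 19] -> [3, 18, 19]
  Split: [18, 7, 1] -> [18] and [7, 1]
    Split: [7, 1] -> [7] and [1]
    Merge: [7] + [1] -> [1, 7]
  Merge: [18] + [1, 7] -> [1, 7, 18]
Merge: [3, 18, 19] + [1, 7, 18] -> [1, 3, 7, 18, 18, 19]

Final sorted array: [1, 3, 7, 18, 18, 19]

The merge sort proceeds by recursively splitting the array and merging sorted halves.
After all merges, the sorted array is [1, 3, 7, 18, 18, 19].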